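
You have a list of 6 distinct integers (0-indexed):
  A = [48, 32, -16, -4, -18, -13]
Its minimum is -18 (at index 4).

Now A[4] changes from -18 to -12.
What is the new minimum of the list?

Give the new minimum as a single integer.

Answer: -16

Derivation:
Old min = -18 (at index 4)
Change: A[4] -18 -> -12
Changed element WAS the min. Need to check: is -12 still <= all others?
  Min of remaining elements: -16
  New min = min(-12, -16) = -16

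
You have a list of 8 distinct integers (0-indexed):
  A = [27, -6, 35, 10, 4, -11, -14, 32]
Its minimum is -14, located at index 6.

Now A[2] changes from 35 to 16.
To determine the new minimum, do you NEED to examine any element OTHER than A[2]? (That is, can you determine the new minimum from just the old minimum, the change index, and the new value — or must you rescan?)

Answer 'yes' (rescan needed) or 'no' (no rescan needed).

Answer: no

Derivation:
Old min = -14 at index 6
Change at index 2: 35 -> 16
Index 2 was NOT the min. New min = min(-14, 16). No rescan of other elements needed.
Needs rescan: no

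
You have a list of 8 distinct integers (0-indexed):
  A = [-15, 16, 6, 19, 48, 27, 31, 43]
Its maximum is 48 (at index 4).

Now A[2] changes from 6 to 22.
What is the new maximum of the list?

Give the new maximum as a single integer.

Answer: 48

Derivation:
Old max = 48 (at index 4)
Change: A[2] 6 -> 22
Changed element was NOT the old max.
  New max = max(old_max, new_val) = max(48, 22) = 48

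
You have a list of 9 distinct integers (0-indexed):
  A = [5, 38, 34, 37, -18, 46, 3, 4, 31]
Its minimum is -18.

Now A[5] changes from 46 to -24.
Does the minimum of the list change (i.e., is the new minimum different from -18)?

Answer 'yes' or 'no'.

Answer: yes

Derivation:
Old min = -18
Change: A[5] 46 -> -24
Changed element was NOT the min; min changes only if -24 < -18.
New min = -24; changed? yes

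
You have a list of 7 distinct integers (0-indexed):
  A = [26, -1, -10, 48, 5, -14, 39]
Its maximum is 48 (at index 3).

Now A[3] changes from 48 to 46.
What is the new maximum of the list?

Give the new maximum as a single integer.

Answer: 46

Derivation:
Old max = 48 (at index 3)
Change: A[3] 48 -> 46
Changed element WAS the max -> may need rescan.
  Max of remaining elements: 39
  New max = max(46, 39) = 46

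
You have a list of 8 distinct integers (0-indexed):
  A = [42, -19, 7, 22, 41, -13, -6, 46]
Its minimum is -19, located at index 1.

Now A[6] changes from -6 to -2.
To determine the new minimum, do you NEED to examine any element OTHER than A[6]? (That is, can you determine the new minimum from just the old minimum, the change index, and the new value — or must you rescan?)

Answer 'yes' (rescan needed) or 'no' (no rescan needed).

Old min = -19 at index 1
Change at index 6: -6 -> -2
Index 6 was NOT the min. New min = min(-19, -2). No rescan of other elements needed.
Needs rescan: no

Answer: no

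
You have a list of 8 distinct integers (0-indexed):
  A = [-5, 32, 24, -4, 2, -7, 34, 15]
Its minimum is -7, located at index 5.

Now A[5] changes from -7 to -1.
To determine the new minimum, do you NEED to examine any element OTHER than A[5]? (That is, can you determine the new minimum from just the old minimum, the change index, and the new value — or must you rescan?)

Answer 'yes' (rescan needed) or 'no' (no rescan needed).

Answer: yes

Derivation:
Old min = -7 at index 5
Change at index 5: -7 -> -1
Index 5 WAS the min and new value -1 > old min -7. Must rescan other elements to find the new min.
Needs rescan: yes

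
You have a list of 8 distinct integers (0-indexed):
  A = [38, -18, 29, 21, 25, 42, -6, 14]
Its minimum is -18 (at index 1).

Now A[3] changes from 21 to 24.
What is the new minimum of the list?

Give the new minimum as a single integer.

Answer: -18

Derivation:
Old min = -18 (at index 1)
Change: A[3] 21 -> 24
Changed element was NOT the old min.
  New min = min(old_min, new_val) = min(-18, 24) = -18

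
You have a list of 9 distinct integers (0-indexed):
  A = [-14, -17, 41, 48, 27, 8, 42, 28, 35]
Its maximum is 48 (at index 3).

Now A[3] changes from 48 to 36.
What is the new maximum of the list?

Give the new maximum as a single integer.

Answer: 42

Derivation:
Old max = 48 (at index 3)
Change: A[3] 48 -> 36
Changed element WAS the max -> may need rescan.
  Max of remaining elements: 42
  New max = max(36, 42) = 42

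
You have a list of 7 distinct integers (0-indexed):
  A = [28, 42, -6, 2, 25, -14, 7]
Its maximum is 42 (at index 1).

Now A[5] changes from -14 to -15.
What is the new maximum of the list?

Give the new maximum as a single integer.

Old max = 42 (at index 1)
Change: A[5] -14 -> -15
Changed element was NOT the old max.
  New max = max(old_max, new_val) = max(42, -15) = 42

Answer: 42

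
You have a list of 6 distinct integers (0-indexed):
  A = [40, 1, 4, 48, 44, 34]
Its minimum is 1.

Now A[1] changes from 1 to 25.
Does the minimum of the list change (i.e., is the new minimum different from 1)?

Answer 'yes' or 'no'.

Old min = 1
Change: A[1] 1 -> 25
Changed element was the min; new min must be rechecked.
New min = 4; changed? yes

Answer: yes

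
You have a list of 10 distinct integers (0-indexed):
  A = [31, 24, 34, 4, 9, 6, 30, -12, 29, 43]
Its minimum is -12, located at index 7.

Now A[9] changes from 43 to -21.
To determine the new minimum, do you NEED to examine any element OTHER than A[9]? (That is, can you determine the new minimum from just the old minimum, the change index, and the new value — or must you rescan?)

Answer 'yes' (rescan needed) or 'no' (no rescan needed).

Old min = -12 at index 7
Change at index 9: 43 -> -21
Index 9 was NOT the min. New min = min(-12, -21). No rescan of other elements needed.
Needs rescan: no

Answer: no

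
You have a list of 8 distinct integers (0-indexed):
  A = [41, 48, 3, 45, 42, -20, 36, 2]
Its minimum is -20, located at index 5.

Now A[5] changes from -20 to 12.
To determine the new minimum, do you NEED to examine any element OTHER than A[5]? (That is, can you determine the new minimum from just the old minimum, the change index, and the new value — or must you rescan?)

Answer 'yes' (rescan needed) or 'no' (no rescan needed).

Answer: yes

Derivation:
Old min = -20 at index 5
Change at index 5: -20 -> 12
Index 5 WAS the min and new value 12 > old min -20. Must rescan other elements to find the new min.
Needs rescan: yes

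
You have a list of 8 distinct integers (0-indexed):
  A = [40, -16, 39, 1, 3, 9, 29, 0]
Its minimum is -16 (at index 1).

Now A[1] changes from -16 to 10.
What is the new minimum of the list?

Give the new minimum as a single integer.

Answer: 0

Derivation:
Old min = -16 (at index 1)
Change: A[1] -16 -> 10
Changed element WAS the min. Need to check: is 10 still <= all others?
  Min of remaining elements: 0
  New min = min(10, 0) = 0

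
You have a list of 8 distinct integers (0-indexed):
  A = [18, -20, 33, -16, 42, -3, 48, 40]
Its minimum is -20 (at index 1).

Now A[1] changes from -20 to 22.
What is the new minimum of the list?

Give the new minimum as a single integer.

Old min = -20 (at index 1)
Change: A[1] -20 -> 22
Changed element WAS the min. Need to check: is 22 still <= all others?
  Min of remaining elements: -16
  New min = min(22, -16) = -16

Answer: -16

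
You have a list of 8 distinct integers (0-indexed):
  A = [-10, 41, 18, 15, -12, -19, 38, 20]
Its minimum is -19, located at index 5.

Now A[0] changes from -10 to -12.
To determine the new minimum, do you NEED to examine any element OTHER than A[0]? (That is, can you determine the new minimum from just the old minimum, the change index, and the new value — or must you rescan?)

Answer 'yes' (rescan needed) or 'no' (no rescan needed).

Old min = -19 at index 5
Change at index 0: -10 -> -12
Index 0 was NOT the min. New min = min(-19, -12). No rescan of other elements needed.
Needs rescan: no

Answer: no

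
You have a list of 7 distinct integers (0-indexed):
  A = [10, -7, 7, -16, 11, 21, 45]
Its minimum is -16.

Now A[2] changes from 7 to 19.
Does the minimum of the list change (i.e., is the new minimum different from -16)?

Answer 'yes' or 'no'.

Answer: no

Derivation:
Old min = -16
Change: A[2] 7 -> 19
Changed element was NOT the min; min changes only if 19 < -16.
New min = -16; changed? no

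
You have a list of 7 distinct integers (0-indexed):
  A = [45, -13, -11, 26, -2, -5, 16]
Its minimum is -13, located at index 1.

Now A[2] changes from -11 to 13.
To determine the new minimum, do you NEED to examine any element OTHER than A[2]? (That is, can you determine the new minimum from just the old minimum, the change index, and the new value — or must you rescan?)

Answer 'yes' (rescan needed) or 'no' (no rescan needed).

Answer: no

Derivation:
Old min = -13 at index 1
Change at index 2: -11 -> 13
Index 2 was NOT the min. New min = min(-13, 13). No rescan of other elements needed.
Needs rescan: no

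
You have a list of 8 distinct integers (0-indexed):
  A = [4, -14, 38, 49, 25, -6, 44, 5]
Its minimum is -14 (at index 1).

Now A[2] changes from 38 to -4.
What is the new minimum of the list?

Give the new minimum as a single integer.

Old min = -14 (at index 1)
Change: A[2] 38 -> -4
Changed element was NOT the old min.
  New min = min(old_min, new_val) = min(-14, -4) = -14

Answer: -14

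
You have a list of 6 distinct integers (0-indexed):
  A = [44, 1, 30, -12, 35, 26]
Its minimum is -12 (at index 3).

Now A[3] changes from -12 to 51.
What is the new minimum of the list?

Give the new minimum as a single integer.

Old min = -12 (at index 3)
Change: A[3] -12 -> 51
Changed element WAS the min. Need to check: is 51 still <= all others?
  Min of remaining elements: 1
  New min = min(51, 1) = 1

Answer: 1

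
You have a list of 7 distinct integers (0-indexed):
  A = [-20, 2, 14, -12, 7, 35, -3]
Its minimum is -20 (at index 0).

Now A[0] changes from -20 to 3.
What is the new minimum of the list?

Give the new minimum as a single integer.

Old min = -20 (at index 0)
Change: A[0] -20 -> 3
Changed element WAS the min. Need to check: is 3 still <= all others?
  Min of remaining elements: -12
  New min = min(3, -12) = -12

Answer: -12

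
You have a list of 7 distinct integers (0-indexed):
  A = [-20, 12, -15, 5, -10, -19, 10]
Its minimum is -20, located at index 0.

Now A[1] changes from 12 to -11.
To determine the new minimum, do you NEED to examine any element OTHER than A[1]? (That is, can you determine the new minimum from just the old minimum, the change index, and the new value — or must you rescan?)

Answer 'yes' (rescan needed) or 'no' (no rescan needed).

Old min = -20 at index 0
Change at index 1: 12 -> -11
Index 1 was NOT the min. New min = min(-20, -11). No rescan of other elements needed.
Needs rescan: no

Answer: no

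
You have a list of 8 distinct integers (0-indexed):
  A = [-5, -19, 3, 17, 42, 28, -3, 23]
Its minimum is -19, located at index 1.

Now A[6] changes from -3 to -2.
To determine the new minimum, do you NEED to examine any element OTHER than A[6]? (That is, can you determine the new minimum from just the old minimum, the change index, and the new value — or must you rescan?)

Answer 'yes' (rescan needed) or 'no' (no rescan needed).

Answer: no

Derivation:
Old min = -19 at index 1
Change at index 6: -3 -> -2
Index 6 was NOT the min. New min = min(-19, -2). No rescan of other elements needed.
Needs rescan: no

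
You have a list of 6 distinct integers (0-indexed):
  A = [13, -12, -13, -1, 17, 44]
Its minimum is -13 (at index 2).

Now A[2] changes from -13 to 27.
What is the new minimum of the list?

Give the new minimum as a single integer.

Old min = -13 (at index 2)
Change: A[2] -13 -> 27
Changed element WAS the min. Need to check: is 27 still <= all others?
  Min of remaining elements: -12
  New min = min(27, -12) = -12

Answer: -12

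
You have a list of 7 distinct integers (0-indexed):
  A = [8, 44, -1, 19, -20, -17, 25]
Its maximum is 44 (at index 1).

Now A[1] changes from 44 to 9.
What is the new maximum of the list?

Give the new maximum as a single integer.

Answer: 25

Derivation:
Old max = 44 (at index 1)
Change: A[1] 44 -> 9
Changed element WAS the max -> may need rescan.
  Max of remaining elements: 25
  New max = max(9, 25) = 25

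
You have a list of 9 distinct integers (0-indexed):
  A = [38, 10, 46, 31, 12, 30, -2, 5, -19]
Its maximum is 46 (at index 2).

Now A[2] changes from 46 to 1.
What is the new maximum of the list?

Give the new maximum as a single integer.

Old max = 46 (at index 2)
Change: A[2] 46 -> 1
Changed element WAS the max -> may need rescan.
  Max of remaining elements: 38
  New max = max(1, 38) = 38

Answer: 38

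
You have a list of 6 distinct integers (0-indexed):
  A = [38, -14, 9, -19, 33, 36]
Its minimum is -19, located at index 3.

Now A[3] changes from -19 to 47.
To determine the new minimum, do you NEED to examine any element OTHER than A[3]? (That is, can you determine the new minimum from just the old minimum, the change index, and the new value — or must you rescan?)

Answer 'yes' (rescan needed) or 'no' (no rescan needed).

Old min = -19 at index 3
Change at index 3: -19 -> 47
Index 3 WAS the min and new value 47 > old min -19. Must rescan other elements to find the new min.
Needs rescan: yes

Answer: yes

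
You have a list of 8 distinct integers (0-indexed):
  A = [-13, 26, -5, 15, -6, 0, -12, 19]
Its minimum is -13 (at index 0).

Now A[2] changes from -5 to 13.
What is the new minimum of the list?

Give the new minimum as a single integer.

Old min = -13 (at index 0)
Change: A[2] -5 -> 13
Changed element was NOT the old min.
  New min = min(old_min, new_val) = min(-13, 13) = -13

Answer: -13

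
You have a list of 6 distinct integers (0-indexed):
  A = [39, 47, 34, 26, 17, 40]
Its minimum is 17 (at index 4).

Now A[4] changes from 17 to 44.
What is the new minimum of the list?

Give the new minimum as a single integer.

Old min = 17 (at index 4)
Change: A[4] 17 -> 44
Changed element WAS the min. Need to check: is 44 still <= all others?
  Min of remaining elements: 26
  New min = min(44, 26) = 26

Answer: 26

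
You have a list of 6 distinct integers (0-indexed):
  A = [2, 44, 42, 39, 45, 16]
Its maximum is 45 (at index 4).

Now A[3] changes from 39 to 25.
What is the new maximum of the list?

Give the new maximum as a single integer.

Answer: 45

Derivation:
Old max = 45 (at index 4)
Change: A[3] 39 -> 25
Changed element was NOT the old max.
  New max = max(old_max, new_val) = max(45, 25) = 45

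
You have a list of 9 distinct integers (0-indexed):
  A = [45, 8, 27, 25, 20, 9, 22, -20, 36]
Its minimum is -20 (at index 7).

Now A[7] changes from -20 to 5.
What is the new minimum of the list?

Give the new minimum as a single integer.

Old min = -20 (at index 7)
Change: A[7] -20 -> 5
Changed element WAS the min. Need to check: is 5 still <= all others?
  Min of remaining elements: 8
  New min = min(5, 8) = 5

Answer: 5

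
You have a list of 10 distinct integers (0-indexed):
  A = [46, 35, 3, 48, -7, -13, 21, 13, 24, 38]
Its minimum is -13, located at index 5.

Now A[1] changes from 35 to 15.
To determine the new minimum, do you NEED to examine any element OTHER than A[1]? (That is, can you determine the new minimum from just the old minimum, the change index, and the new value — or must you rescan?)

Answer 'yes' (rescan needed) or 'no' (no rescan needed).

Answer: no

Derivation:
Old min = -13 at index 5
Change at index 1: 35 -> 15
Index 1 was NOT the min. New min = min(-13, 15). No rescan of other elements needed.
Needs rescan: no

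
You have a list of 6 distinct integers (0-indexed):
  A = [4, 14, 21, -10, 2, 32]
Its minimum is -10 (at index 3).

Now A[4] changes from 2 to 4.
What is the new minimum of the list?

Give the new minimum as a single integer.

Old min = -10 (at index 3)
Change: A[4] 2 -> 4
Changed element was NOT the old min.
  New min = min(old_min, new_val) = min(-10, 4) = -10

Answer: -10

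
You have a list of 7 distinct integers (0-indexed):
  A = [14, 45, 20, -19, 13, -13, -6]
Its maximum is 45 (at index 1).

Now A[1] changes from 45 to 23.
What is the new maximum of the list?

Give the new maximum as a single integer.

Old max = 45 (at index 1)
Change: A[1] 45 -> 23
Changed element WAS the max -> may need rescan.
  Max of remaining elements: 20
  New max = max(23, 20) = 23

Answer: 23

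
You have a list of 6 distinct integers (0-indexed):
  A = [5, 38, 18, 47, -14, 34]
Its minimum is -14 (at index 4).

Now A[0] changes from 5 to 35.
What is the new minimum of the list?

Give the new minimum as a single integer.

Old min = -14 (at index 4)
Change: A[0] 5 -> 35
Changed element was NOT the old min.
  New min = min(old_min, new_val) = min(-14, 35) = -14

Answer: -14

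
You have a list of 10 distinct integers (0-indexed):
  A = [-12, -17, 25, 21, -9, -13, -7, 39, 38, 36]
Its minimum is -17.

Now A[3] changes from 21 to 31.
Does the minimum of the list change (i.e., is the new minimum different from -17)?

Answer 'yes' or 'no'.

Answer: no

Derivation:
Old min = -17
Change: A[3] 21 -> 31
Changed element was NOT the min; min changes only if 31 < -17.
New min = -17; changed? no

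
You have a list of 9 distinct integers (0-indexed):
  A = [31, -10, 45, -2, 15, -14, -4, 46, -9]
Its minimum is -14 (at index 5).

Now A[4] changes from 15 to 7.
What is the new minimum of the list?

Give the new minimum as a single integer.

Old min = -14 (at index 5)
Change: A[4] 15 -> 7
Changed element was NOT the old min.
  New min = min(old_min, new_val) = min(-14, 7) = -14

Answer: -14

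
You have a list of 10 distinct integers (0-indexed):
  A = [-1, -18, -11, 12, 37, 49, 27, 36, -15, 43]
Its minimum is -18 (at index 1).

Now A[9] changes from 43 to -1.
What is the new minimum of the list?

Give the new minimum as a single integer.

Answer: -18

Derivation:
Old min = -18 (at index 1)
Change: A[9] 43 -> -1
Changed element was NOT the old min.
  New min = min(old_min, new_val) = min(-18, -1) = -18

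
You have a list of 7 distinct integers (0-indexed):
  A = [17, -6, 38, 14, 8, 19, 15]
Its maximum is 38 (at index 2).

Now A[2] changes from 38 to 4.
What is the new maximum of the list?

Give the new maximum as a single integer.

Answer: 19

Derivation:
Old max = 38 (at index 2)
Change: A[2] 38 -> 4
Changed element WAS the max -> may need rescan.
  Max of remaining elements: 19
  New max = max(4, 19) = 19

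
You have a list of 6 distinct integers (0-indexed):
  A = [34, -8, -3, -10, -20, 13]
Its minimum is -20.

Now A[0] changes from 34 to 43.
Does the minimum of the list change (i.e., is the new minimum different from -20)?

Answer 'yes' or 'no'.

Answer: no

Derivation:
Old min = -20
Change: A[0] 34 -> 43
Changed element was NOT the min; min changes only if 43 < -20.
New min = -20; changed? no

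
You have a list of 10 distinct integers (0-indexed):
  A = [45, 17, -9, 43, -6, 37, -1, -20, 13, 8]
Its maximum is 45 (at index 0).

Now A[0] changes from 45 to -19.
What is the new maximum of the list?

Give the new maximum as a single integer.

Answer: 43

Derivation:
Old max = 45 (at index 0)
Change: A[0] 45 -> -19
Changed element WAS the max -> may need rescan.
  Max of remaining elements: 43
  New max = max(-19, 43) = 43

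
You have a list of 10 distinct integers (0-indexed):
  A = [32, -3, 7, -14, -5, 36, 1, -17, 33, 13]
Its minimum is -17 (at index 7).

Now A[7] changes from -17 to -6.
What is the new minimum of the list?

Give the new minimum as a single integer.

Answer: -14

Derivation:
Old min = -17 (at index 7)
Change: A[7] -17 -> -6
Changed element WAS the min. Need to check: is -6 still <= all others?
  Min of remaining elements: -14
  New min = min(-6, -14) = -14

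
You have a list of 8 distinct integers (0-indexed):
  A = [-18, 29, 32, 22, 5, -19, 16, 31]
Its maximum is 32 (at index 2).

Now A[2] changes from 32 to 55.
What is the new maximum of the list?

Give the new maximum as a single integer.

Old max = 32 (at index 2)
Change: A[2] 32 -> 55
Changed element WAS the max -> may need rescan.
  Max of remaining elements: 31
  New max = max(55, 31) = 55

Answer: 55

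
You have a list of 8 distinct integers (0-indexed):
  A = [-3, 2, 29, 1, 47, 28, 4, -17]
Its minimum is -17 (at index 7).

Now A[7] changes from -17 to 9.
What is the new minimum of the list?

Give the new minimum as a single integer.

Answer: -3

Derivation:
Old min = -17 (at index 7)
Change: A[7] -17 -> 9
Changed element WAS the min. Need to check: is 9 still <= all others?
  Min of remaining elements: -3
  New min = min(9, -3) = -3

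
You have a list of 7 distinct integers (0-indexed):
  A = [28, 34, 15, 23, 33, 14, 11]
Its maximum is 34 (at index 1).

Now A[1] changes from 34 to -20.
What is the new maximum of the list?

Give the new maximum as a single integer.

Old max = 34 (at index 1)
Change: A[1] 34 -> -20
Changed element WAS the max -> may need rescan.
  Max of remaining elements: 33
  New max = max(-20, 33) = 33

Answer: 33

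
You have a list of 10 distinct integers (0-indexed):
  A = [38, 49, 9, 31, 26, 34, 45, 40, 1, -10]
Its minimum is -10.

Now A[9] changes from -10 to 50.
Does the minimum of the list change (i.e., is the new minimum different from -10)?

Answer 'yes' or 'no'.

Old min = -10
Change: A[9] -10 -> 50
Changed element was the min; new min must be rechecked.
New min = 1; changed? yes

Answer: yes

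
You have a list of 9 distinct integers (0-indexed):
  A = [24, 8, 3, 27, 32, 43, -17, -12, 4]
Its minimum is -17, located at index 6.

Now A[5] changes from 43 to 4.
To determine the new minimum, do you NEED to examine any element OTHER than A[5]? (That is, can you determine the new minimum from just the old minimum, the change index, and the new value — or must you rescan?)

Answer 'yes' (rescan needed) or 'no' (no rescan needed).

Old min = -17 at index 6
Change at index 5: 43 -> 4
Index 5 was NOT the min. New min = min(-17, 4). No rescan of other elements needed.
Needs rescan: no

Answer: no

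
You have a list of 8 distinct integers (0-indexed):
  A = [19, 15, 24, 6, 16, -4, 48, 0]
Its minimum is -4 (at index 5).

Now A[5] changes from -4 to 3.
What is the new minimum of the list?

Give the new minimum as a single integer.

Old min = -4 (at index 5)
Change: A[5] -4 -> 3
Changed element WAS the min. Need to check: is 3 still <= all others?
  Min of remaining elements: 0
  New min = min(3, 0) = 0

Answer: 0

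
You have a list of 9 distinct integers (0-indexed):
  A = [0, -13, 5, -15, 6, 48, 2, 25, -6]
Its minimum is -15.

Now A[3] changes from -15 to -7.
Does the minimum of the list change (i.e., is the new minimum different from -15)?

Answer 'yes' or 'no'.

Answer: yes

Derivation:
Old min = -15
Change: A[3] -15 -> -7
Changed element was the min; new min must be rechecked.
New min = -13; changed? yes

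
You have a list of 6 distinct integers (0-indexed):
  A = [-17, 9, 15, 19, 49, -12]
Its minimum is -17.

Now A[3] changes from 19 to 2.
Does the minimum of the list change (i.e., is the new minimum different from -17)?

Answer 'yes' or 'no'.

Old min = -17
Change: A[3] 19 -> 2
Changed element was NOT the min; min changes only if 2 < -17.
New min = -17; changed? no

Answer: no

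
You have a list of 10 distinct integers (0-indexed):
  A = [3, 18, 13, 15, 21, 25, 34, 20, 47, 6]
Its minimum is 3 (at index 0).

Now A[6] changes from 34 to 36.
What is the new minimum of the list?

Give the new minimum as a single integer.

Answer: 3

Derivation:
Old min = 3 (at index 0)
Change: A[6] 34 -> 36
Changed element was NOT the old min.
  New min = min(old_min, new_val) = min(3, 36) = 3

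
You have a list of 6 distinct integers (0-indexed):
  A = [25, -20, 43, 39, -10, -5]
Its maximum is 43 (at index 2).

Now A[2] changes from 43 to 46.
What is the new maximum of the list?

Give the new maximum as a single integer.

Answer: 46

Derivation:
Old max = 43 (at index 2)
Change: A[2] 43 -> 46
Changed element WAS the max -> may need rescan.
  Max of remaining elements: 39
  New max = max(46, 39) = 46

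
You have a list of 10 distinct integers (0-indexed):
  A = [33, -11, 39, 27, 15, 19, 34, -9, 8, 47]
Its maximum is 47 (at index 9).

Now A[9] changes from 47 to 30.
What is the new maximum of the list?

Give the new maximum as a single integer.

Answer: 39

Derivation:
Old max = 47 (at index 9)
Change: A[9] 47 -> 30
Changed element WAS the max -> may need rescan.
  Max of remaining elements: 39
  New max = max(30, 39) = 39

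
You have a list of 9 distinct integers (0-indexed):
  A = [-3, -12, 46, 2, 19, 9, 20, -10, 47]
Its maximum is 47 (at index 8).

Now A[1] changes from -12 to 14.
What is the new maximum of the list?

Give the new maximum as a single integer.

Answer: 47

Derivation:
Old max = 47 (at index 8)
Change: A[1] -12 -> 14
Changed element was NOT the old max.
  New max = max(old_max, new_val) = max(47, 14) = 47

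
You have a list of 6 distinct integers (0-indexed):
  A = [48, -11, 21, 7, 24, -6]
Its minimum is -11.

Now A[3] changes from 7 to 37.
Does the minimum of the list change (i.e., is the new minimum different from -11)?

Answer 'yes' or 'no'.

Answer: no

Derivation:
Old min = -11
Change: A[3] 7 -> 37
Changed element was NOT the min; min changes only if 37 < -11.
New min = -11; changed? no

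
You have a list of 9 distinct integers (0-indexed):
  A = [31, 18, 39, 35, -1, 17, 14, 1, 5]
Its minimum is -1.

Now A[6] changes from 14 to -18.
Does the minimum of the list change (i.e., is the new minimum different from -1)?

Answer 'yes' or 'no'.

Answer: yes

Derivation:
Old min = -1
Change: A[6] 14 -> -18
Changed element was NOT the min; min changes only if -18 < -1.
New min = -18; changed? yes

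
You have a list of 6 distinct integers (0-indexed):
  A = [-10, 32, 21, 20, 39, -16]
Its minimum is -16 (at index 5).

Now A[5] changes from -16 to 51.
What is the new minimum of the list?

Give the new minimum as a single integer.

Answer: -10

Derivation:
Old min = -16 (at index 5)
Change: A[5] -16 -> 51
Changed element WAS the min. Need to check: is 51 still <= all others?
  Min of remaining elements: -10
  New min = min(51, -10) = -10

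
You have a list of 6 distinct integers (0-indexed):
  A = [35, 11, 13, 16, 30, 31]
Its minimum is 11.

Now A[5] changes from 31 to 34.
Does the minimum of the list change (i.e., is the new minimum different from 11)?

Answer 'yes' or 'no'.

Old min = 11
Change: A[5] 31 -> 34
Changed element was NOT the min; min changes only if 34 < 11.
New min = 11; changed? no

Answer: no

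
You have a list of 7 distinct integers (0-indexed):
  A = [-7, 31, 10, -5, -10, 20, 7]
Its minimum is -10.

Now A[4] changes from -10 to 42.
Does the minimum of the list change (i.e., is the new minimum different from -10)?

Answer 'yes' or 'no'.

Old min = -10
Change: A[4] -10 -> 42
Changed element was the min; new min must be rechecked.
New min = -7; changed? yes

Answer: yes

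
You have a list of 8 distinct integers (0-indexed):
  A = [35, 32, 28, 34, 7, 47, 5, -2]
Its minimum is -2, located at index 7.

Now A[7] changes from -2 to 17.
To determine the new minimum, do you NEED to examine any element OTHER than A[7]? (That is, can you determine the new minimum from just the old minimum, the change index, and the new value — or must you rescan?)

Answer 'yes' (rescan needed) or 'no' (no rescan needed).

Answer: yes

Derivation:
Old min = -2 at index 7
Change at index 7: -2 -> 17
Index 7 WAS the min and new value 17 > old min -2. Must rescan other elements to find the new min.
Needs rescan: yes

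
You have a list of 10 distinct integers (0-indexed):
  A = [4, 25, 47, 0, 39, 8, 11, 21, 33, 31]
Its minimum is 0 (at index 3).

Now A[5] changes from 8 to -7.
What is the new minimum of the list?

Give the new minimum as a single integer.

Answer: -7

Derivation:
Old min = 0 (at index 3)
Change: A[5] 8 -> -7
Changed element was NOT the old min.
  New min = min(old_min, new_val) = min(0, -7) = -7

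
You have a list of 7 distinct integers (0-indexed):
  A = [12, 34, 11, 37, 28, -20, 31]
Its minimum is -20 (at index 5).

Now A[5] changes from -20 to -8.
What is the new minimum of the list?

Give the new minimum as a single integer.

Old min = -20 (at index 5)
Change: A[5] -20 -> -8
Changed element WAS the min. Need to check: is -8 still <= all others?
  Min of remaining elements: 11
  New min = min(-8, 11) = -8

Answer: -8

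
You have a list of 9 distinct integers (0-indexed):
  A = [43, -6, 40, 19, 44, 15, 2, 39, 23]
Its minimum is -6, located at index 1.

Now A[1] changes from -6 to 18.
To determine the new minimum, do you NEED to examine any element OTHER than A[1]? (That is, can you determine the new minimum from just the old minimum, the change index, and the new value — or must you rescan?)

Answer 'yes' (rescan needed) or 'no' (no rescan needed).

Answer: yes

Derivation:
Old min = -6 at index 1
Change at index 1: -6 -> 18
Index 1 WAS the min and new value 18 > old min -6. Must rescan other elements to find the new min.
Needs rescan: yes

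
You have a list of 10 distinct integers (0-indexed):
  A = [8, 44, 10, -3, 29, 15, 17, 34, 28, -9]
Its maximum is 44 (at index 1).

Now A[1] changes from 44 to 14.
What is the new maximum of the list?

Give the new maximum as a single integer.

Answer: 34

Derivation:
Old max = 44 (at index 1)
Change: A[1] 44 -> 14
Changed element WAS the max -> may need rescan.
  Max of remaining elements: 34
  New max = max(14, 34) = 34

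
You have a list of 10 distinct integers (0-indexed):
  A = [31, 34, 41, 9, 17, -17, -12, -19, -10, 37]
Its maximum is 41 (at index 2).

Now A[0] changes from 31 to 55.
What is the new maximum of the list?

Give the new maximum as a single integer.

Old max = 41 (at index 2)
Change: A[0] 31 -> 55
Changed element was NOT the old max.
  New max = max(old_max, new_val) = max(41, 55) = 55

Answer: 55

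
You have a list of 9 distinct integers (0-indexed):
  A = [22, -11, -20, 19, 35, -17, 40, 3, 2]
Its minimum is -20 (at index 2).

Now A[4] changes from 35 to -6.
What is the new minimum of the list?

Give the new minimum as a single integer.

Answer: -20

Derivation:
Old min = -20 (at index 2)
Change: A[4] 35 -> -6
Changed element was NOT the old min.
  New min = min(old_min, new_val) = min(-20, -6) = -20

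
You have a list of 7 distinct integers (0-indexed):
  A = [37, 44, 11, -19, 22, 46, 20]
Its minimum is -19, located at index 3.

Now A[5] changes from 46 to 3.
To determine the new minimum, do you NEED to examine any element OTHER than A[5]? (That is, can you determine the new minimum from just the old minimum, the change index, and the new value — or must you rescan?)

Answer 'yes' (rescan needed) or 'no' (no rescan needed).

Old min = -19 at index 3
Change at index 5: 46 -> 3
Index 5 was NOT the min. New min = min(-19, 3). No rescan of other elements needed.
Needs rescan: no

Answer: no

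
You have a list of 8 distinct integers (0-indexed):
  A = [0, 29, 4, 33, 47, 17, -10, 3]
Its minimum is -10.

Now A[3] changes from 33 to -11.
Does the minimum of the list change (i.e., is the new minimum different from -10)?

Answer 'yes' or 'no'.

Old min = -10
Change: A[3] 33 -> -11
Changed element was NOT the min; min changes only if -11 < -10.
New min = -11; changed? yes

Answer: yes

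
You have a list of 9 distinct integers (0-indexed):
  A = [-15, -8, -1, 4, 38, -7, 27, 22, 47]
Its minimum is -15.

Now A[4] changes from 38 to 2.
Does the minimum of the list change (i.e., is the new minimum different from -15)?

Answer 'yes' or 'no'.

Answer: no

Derivation:
Old min = -15
Change: A[4] 38 -> 2
Changed element was NOT the min; min changes only if 2 < -15.
New min = -15; changed? no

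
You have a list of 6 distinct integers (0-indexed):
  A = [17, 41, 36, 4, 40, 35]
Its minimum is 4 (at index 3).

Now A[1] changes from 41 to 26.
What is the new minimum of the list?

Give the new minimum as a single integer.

Old min = 4 (at index 3)
Change: A[1] 41 -> 26
Changed element was NOT the old min.
  New min = min(old_min, new_val) = min(4, 26) = 4

Answer: 4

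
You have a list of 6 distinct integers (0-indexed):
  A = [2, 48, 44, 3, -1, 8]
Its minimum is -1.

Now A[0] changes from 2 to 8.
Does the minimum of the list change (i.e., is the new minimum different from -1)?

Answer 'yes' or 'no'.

Answer: no

Derivation:
Old min = -1
Change: A[0] 2 -> 8
Changed element was NOT the min; min changes only if 8 < -1.
New min = -1; changed? no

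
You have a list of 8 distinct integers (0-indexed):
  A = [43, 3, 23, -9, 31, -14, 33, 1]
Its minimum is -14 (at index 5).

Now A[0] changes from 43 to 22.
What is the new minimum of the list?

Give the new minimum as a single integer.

Answer: -14

Derivation:
Old min = -14 (at index 5)
Change: A[0] 43 -> 22
Changed element was NOT the old min.
  New min = min(old_min, new_val) = min(-14, 22) = -14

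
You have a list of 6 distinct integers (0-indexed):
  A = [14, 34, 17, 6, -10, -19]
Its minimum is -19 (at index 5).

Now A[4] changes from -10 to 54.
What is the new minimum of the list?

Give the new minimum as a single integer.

Answer: -19

Derivation:
Old min = -19 (at index 5)
Change: A[4] -10 -> 54
Changed element was NOT the old min.
  New min = min(old_min, new_val) = min(-19, 54) = -19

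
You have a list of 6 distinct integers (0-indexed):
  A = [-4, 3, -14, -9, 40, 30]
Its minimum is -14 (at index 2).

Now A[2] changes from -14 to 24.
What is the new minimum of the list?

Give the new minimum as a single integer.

Old min = -14 (at index 2)
Change: A[2] -14 -> 24
Changed element WAS the min. Need to check: is 24 still <= all others?
  Min of remaining elements: -9
  New min = min(24, -9) = -9

Answer: -9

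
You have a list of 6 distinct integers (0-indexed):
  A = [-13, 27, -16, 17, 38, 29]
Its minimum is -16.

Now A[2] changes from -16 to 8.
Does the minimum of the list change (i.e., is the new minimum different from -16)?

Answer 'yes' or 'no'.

Old min = -16
Change: A[2] -16 -> 8
Changed element was the min; new min must be rechecked.
New min = -13; changed? yes

Answer: yes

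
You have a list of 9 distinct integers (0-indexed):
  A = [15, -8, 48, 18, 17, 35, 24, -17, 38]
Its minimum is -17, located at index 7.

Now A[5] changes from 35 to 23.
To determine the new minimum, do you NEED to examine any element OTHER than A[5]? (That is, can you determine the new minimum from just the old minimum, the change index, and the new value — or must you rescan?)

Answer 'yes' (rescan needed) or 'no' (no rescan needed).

Answer: no

Derivation:
Old min = -17 at index 7
Change at index 5: 35 -> 23
Index 5 was NOT the min. New min = min(-17, 23). No rescan of other elements needed.
Needs rescan: no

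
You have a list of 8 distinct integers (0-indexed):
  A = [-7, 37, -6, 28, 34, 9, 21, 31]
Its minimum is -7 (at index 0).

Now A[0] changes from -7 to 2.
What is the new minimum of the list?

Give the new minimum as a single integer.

Old min = -7 (at index 0)
Change: A[0] -7 -> 2
Changed element WAS the min. Need to check: is 2 still <= all others?
  Min of remaining elements: -6
  New min = min(2, -6) = -6

Answer: -6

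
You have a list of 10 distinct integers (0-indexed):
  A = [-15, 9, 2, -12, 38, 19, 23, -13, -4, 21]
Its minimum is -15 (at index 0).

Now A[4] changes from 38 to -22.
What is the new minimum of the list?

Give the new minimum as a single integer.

Old min = -15 (at index 0)
Change: A[4] 38 -> -22
Changed element was NOT the old min.
  New min = min(old_min, new_val) = min(-15, -22) = -22

Answer: -22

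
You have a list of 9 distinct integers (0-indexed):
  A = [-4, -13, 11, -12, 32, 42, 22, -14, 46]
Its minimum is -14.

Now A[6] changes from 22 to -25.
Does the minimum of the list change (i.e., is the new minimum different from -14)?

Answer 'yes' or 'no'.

Answer: yes

Derivation:
Old min = -14
Change: A[6] 22 -> -25
Changed element was NOT the min; min changes only if -25 < -14.
New min = -25; changed? yes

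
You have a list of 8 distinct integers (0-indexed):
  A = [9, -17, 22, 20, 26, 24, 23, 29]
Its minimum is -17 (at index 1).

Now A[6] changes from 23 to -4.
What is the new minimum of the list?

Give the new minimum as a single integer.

Old min = -17 (at index 1)
Change: A[6] 23 -> -4
Changed element was NOT the old min.
  New min = min(old_min, new_val) = min(-17, -4) = -17

Answer: -17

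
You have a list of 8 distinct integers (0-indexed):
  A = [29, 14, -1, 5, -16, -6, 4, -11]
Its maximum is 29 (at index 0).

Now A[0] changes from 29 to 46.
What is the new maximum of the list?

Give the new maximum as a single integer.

Old max = 29 (at index 0)
Change: A[0] 29 -> 46
Changed element WAS the max -> may need rescan.
  Max of remaining elements: 14
  New max = max(46, 14) = 46

Answer: 46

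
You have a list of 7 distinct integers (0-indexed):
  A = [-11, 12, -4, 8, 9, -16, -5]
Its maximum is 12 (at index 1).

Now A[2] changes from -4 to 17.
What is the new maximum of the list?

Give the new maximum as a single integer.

Old max = 12 (at index 1)
Change: A[2] -4 -> 17
Changed element was NOT the old max.
  New max = max(old_max, new_val) = max(12, 17) = 17

Answer: 17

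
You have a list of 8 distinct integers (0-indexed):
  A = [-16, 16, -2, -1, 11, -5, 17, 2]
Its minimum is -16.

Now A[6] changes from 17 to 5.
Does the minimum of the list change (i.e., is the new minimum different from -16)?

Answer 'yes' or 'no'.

Answer: no

Derivation:
Old min = -16
Change: A[6] 17 -> 5
Changed element was NOT the min; min changes only if 5 < -16.
New min = -16; changed? no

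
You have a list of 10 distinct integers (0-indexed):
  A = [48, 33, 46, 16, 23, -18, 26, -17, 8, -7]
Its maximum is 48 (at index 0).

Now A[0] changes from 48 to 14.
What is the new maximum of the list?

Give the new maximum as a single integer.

Old max = 48 (at index 0)
Change: A[0] 48 -> 14
Changed element WAS the max -> may need rescan.
  Max of remaining elements: 46
  New max = max(14, 46) = 46

Answer: 46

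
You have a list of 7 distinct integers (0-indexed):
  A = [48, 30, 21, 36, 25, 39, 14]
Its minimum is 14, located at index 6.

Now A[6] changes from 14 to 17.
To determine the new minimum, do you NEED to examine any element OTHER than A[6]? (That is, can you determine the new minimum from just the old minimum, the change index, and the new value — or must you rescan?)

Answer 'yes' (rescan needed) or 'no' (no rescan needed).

Answer: yes

Derivation:
Old min = 14 at index 6
Change at index 6: 14 -> 17
Index 6 WAS the min and new value 17 > old min 14. Must rescan other elements to find the new min.
Needs rescan: yes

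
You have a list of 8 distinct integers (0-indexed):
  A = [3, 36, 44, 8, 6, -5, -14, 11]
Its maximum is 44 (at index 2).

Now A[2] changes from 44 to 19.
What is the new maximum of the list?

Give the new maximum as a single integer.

Answer: 36

Derivation:
Old max = 44 (at index 2)
Change: A[2] 44 -> 19
Changed element WAS the max -> may need rescan.
  Max of remaining elements: 36
  New max = max(19, 36) = 36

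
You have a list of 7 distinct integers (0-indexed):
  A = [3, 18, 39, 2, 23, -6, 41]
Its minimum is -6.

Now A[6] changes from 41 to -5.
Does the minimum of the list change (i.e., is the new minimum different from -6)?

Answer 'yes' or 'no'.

Old min = -6
Change: A[6] 41 -> -5
Changed element was NOT the min; min changes only if -5 < -6.
New min = -6; changed? no

Answer: no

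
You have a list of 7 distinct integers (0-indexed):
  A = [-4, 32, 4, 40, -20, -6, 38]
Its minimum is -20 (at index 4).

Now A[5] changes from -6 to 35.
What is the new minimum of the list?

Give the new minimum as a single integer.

Old min = -20 (at index 4)
Change: A[5] -6 -> 35
Changed element was NOT the old min.
  New min = min(old_min, new_val) = min(-20, 35) = -20

Answer: -20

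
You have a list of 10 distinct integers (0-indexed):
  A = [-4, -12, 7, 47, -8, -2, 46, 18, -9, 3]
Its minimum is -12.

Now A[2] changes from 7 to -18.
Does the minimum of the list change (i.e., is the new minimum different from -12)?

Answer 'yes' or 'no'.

Old min = -12
Change: A[2] 7 -> -18
Changed element was NOT the min; min changes only if -18 < -12.
New min = -18; changed? yes

Answer: yes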